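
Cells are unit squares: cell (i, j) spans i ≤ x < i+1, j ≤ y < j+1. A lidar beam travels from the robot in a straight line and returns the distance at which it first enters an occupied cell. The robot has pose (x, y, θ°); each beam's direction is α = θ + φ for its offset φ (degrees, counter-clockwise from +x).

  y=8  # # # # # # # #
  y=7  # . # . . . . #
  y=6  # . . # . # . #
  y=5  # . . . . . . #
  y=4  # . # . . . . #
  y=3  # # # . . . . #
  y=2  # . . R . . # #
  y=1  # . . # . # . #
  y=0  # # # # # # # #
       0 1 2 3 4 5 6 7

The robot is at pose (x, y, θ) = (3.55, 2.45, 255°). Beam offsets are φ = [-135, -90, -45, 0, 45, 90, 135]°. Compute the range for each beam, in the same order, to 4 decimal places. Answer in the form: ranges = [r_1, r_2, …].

ranges = [1.1000, 2.1250, 2.9000, 0.4659, 0.5196, 1.7387, 3.9837]

beam 1: φ=-135°, α=120°
  d=(-0.5000,0.8660)  start (3,2)  tX=1.1000 tY=0.6351  stride 1/|dx|=2.0000 1/|dy|=1.1547
    cross y-line → (3,3), t=0.6351
    cross x-line → (2,3), t=1.1000 (wall)
  → r_1 = 1.1000
beam 2: φ=-90°, α=165°
  d=(-0.9659,0.2588)  start (3,2)  tX=0.5694 tY=2.1250  stride 1/|dx|=1.0353 1/|dy|=3.8637
    cross x-line → (2,2), t=0.5694
    cross x-line → (1,2), t=1.6047
    cross y-line → (1,3), t=2.1250 (wall)
  → r_2 = 2.1250
beam 3: φ=-45°, α=210°
  d=(-0.8660,-0.5000)  start (3,2)  tX=0.6351 tY=0.9000  stride 1/|dx|=1.1547 1/|dy|=2.0000
    cross x-line → (2,2), t=0.6351
    cross y-line → (2,1), t=0.9000
    cross x-line → (1,1), t=1.7898
    cross y-line → (1,0), t=2.9000 (wall)
  → r_3 = 2.9000
beam 4: φ=0°, α=255°
  d=(-0.2588,-0.9659)  start (3,2)  tX=2.1250 tY=0.4659  stride 1/|dx|=3.8637 1/|dy|=1.0353
    cross y-line → (3,1), t=0.4659 (wall)
  → r_4 = 0.4659
beam 5: φ=45°, α=300°
  d=(0.5000,-0.8660)  start (3,2)  tX=0.9000 tY=0.5196  stride 1/|dx|=2.0000 1/|dy|=1.1547
    cross y-line → (3,1), t=0.5196 (wall)
  → r_5 = 0.5196
beam 6: φ=90°, α=345°
  d=(0.9659,-0.2588)  start (3,2)  tX=0.4659 tY=1.7387  stride 1/|dx|=1.0353 1/|dy|=3.8637
    cross x-line → (4,2), t=0.4659
    cross x-line → (5,2), t=1.5012
    cross y-line → (5,1), t=1.7387 (wall)
  → r_6 = 1.7387
beam 7: φ=135°, α=30°
  d=(0.8660,0.5000)  start (3,2)  tX=0.5196 tY=1.1000  stride 1/|dx|=1.1547 1/|dy|=2.0000
    cross x-line → (4,2), t=0.5196
    cross y-line → (4,3), t=1.1000
    cross x-line → (5,3), t=1.6743
    cross x-line → (6,3), t=2.8290
    cross y-line → (6,4), t=3.1000
    cross x-line → (7,4), t=3.9837 (wall)
  → r_7 = 3.9837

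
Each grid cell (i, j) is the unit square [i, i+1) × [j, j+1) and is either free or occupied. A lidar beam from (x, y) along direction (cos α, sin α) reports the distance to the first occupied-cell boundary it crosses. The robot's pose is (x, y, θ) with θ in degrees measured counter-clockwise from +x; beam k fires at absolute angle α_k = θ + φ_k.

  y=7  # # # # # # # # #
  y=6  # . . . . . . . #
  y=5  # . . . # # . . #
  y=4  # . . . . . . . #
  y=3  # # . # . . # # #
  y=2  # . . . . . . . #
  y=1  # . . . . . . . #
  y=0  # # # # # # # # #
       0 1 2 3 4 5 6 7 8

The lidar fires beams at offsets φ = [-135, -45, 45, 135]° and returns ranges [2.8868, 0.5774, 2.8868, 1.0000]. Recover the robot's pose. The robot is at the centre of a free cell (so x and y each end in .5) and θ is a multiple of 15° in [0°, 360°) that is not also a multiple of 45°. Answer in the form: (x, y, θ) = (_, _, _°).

(x, y, θ) = (3.5, 4.5, 285°)

Candidates: 36 free-cell centres × 16 headings = 576 poses. Raycast each; keep the one whose scan matches to 4 dp.
  (5.5, 3.5, 105°): beam 1 = 0.5774 ≠ 2.8868 ✗
  (2.5, 2.5, 75°): beam 1 = 1.7321 ≠ 2.8868 ✗
  (1.5, 4.5, 75°): beam 1 = 0.5774 ≠ 2.8868 ✗
  …
  (3.5, 4.5, 285°): r_1=2.8868, r_2=0.5774, r_3=2.8868, r_4=1.0000 — all match ✓
Only this pose fits every beam.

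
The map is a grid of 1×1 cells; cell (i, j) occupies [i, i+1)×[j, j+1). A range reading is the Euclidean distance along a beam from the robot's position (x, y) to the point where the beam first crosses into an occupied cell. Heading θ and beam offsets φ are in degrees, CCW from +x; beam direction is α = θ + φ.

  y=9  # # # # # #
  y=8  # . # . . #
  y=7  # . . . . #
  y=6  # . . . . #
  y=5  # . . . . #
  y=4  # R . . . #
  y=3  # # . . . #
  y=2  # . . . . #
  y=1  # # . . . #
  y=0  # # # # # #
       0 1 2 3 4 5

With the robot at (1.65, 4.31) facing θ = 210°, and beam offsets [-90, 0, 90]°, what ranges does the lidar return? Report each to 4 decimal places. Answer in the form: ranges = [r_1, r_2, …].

ranges = [1.3000, 0.6200, 0.3580]

beam 1: φ=-90°, α=120°
  cosα=-0.5000 sinα=0.8660 | (1,4) | tMaxX 1.3000 tMaxY 0.7967 | tΔX 2.0000 tΔY 1.1547
    t=0.7967 [y] (1,5)
    t=1.3000 [x] (0,5) — stop
  → r_1 = 1.3000
beam 2: φ=0°, α=210°
  cosα=-0.8660 sinα=-0.5000 | (1,4) | tMaxX 0.7506 tMaxY 0.6200 | tΔX 1.1547 tΔY 2.0000
    t=0.6200 [y] (1,3) — stop
  → r_2 = 0.6200
beam 3: φ=90°, α=300°
  cosα=0.5000 sinα=-0.8660 | (1,4) | tMaxX 0.7000 tMaxY 0.3580 | tΔX 2.0000 tΔY 1.1547
    t=0.3580 [y] (1,3) — stop
  → r_3 = 0.3580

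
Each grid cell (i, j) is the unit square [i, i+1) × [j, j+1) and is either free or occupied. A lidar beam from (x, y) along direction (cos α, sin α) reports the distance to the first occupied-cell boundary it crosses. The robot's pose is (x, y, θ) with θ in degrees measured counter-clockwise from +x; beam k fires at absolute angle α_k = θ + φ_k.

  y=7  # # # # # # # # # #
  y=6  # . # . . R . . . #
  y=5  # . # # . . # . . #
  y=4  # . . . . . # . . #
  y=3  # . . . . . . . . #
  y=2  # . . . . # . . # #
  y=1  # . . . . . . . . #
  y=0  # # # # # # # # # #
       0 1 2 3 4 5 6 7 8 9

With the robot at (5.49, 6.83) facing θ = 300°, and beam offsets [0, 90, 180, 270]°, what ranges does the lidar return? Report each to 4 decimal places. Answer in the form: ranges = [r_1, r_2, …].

ranges = [1.0200, 0.3400, 0.1963, 1.7205]

beam 1: φ=0°, α=300°
  dir = (cos 300°, sin 300°) = (0.5000, -0.8660); from cell (5,6)
  next x-line at t=1.0200, next y-line at t=0.9584; Δt_x=2.0000, Δt_y=1.1547
    y: enter (5,5) at t=0.9584
    x: enter (6,5) at t=1.0200 ← occupied
  → r_1 = 1.0200
beam 2: φ=90°, α=30°
  dir = (cos 30°, sin 30°) = (0.8660, 0.5000); from cell (5,6)
  next x-line at t=0.5889, next y-line at t=0.3400; Δt_x=1.1547, Δt_y=2.0000
    y: enter (5,7) at t=0.3400 ← occupied
  → r_2 = 0.3400
beam 3: φ=180°, α=120°
  dir = (cos 120°, sin 120°) = (-0.5000, 0.8660); from cell (5,6)
  next x-line at t=0.9800, next y-line at t=0.1963; Δt_x=2.0000, Δt_y=1.1547
    y: enter (5,7) at t=0.1963 ← occupied
  → r_3 = 0.1963
beam 4: φ=270°, α=210°
  dir = (cos 210°, sin 210°) = (-0.8660, -0.5000); from cell (5,6)
  next x-line at t=0.5658, next y-line at t=1.6600; Δt_x=1.1547, Δt_y=2.0000
    x: enter (4,6) at t=0.5658
    y: enter (4,5) at t=1.6600
    x: enter (3,5) at t=1.7205 ← occupied
  → r_4 = 1.7205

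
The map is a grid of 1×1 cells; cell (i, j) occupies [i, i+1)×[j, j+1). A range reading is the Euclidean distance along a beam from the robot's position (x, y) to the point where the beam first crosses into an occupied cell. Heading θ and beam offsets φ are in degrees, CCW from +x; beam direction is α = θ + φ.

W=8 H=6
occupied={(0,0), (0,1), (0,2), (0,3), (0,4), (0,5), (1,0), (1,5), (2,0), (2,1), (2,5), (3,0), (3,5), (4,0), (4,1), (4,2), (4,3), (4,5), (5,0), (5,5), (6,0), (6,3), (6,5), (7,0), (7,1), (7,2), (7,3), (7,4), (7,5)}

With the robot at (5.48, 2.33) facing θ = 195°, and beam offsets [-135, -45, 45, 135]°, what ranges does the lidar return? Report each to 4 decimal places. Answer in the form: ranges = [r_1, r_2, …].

ranges = [1.0400, 0.5543, 0.9600, 1.7551]

beam 1: φ=-135°, α=60°
  direction (0.5000, 0.8660); cell (5,2); t to first gridline: x 1.0400, y 0.7736 (then +2.0000 / +1.1547)
    (5,3) via y @ 0.7736
    (6,3) via x @ 1.0400  # hit
  → r_1 = 1.0400
beam 2: φ=-45°, α=150°
  direction (-0.8660, 0.5000); cell (5,2); t to first gridline: x 0.5543, y 1.3400 (then +1.1547 / +2.0000)
    (4,2) via x @ 0.5543  # hit
  → r_2 = 0.5543
beam 3: φ=45°, α=240°
  direction (-0.5000, -0.8660); cell (5,2); t to first gridline: x 0.9600, y 0.3811 (then +2.0000 / +1.1547)
    (5,1) via y @ 0.3811
    (4,1) via x @ 0.9600  # hit
  → r_3 = 0.9600
beam 4: φ=135°, α=330°
  direction (0.8660, -0.5000); cell (5,2); t to first gridline: x 0.6004, y 0.6600 (then +1.1547 / +2.0000)
    (6,2) via x @ 0.6004
    (6,1) via y @ 0.6600
    (7,1) via x @ 1.7551  # hit
  → r_4 = 1.7551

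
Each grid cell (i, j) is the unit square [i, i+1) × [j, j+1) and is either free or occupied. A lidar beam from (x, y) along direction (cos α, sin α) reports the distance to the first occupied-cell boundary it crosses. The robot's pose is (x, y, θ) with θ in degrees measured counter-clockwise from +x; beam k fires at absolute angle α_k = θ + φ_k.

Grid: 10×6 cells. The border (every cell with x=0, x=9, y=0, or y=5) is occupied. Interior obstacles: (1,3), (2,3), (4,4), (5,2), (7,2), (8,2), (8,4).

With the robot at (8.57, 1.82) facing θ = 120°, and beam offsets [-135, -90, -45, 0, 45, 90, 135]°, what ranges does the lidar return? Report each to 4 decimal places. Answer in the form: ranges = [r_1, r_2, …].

beam 1: φ=-135°, α=345°
  dir = (cos 345°, sin 345°) = (0.9659, -0.2588); from cell (8,1)
  next x-line at t=0.4452, next y-line at t=3.1682; Δt_x=1.0353, Δt_y=3.8637
    x: enter (9,1) at t=0.4452 ← occupied
  → r_1 = 0.4452
beam 2: φ=-90°, α=30°
  dir = (cos 30°, sin 30°) = (0.8660, 0.5000); from cell (8,1)
  next x-line at t=0.4965, next y-line at t=0.3600; Δt_x=1.1547, Δt_y=2.0000
    y: enter (8,2) at t=0.3600 ← occupied
  → r_2 = 0.3600
beam 3: φ=-45°, α=75°
  dir = (cos 75°, sin 75°) = (0.2588, 0.9659); from cell (8,1)
  next x-line at t=1.6614, next y-line at t=0.1863; Δt_x=3.8637, Δt_y=1.0353
    y: enter (8,2) at t=0.1863 ← occupied
  → r_3 = 0.1863
beam 4: φ=0°, α=120°
  dir = (cos 120°, sin 120°) = (-0.5000, 0.8660); from cell (8,1)
  next x-line at t=1.1400, next y-line at t=0.2078; Δt_x=2.0000, Δt_y=1.1547
    y: enter (8,2) at t=0.2078 ← occupied
  → r_4 = 0.2078
beam 5: φ=45°, α=165°
  dir = (cos 165°, sin 165°) = (-0.9659, 0.2588); from cell (8,1)
  next x-line at t=0.5901, next y-line at t=0.6955; Δt_x=1.0353, Δt_y=3.8637
    x: enter (7,1) at t=0.5901
    y: enter (7,2) at t=0.6955 ← occupied
  → r_5 = 0.6955
beam 6: φ=90°, α=210°
  dir = (cos 210°, sin 210°) = (-0.8660, -0.5000); from cell (8,1)
  next x-line at t=0.6582, next y-line at t=1.6400; Δt_x=1.1547, Δt_y=2.0000
    x: enter (7,1) at t=0.6582
    y: enter (7,0) at t=1.6400 ← occupied
  → r_6 = 1.6400
beam 7: φ=135°, α=255°
  dir = (cos 255°, sin 255°) = (-0.2588, -0.9659); from cell (8,1)
  next x-line at t=2.2023, next y-line at t=0.8489; Δt_x=3.8637, Δt_y=1.0353
    y: enter (8,0) at t=0.8489 ← occupied
  → r_7 = 0.8489

ranges = [0.4452, 0.3600, 0.1863, 0.2078, 0.6955, 1.6400, 0.8489]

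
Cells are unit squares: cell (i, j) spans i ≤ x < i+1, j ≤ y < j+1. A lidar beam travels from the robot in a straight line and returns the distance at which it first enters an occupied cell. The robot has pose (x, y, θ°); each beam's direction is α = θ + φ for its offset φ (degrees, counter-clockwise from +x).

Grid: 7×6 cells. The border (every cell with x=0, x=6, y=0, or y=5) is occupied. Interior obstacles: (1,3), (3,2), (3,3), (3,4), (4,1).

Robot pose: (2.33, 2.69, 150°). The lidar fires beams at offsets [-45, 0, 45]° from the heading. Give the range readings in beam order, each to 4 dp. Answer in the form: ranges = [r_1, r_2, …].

beam 1: φ=-45°, α=105°
  dir = (cos 105°, sin 105°) = (-0.2588, 0.9659); from cell (2,2)
  next x-line at t=1.2750, next y-line at t=0.3209; Δt_x=3.8637, Δt_y=1.0353
    y: enter (2,3) at t=0.3209
    x: enter (1,3) at t=1.2750 ← occupied
  → r_1 = 1.2750
beam 2: φ=0°, α=150°
  dir = (cos 150°, sin 150°) = (-0.8660, 0.5000); from cell (2,2)
  next x-line at t=0.3811, next y-line at t=0.6200; Δt_x=1.1547, Δt_y=2.0000
    x: enter (1,2) at t=0.3811
    y: enter (1,3) at t=0.6200 ← occupied
  → r_2 = 0.6200
beam 3: φ=45°, α=195°
  dir = (cos 195°, sin 195°) = (-0.9659, -0.2588); from cell (2,2)
  next x-line at t=0.3416, next y-line at t=2.6660; Δt_x=1.0353, Δt_y=3.8637
    x: enter (1,2) at t=0.3416
    x: enter (0,2) at t=1.3769 ← occupied
  → r_3 = 1.3769

ranges = [1.2750, 0.6200, 1.3769]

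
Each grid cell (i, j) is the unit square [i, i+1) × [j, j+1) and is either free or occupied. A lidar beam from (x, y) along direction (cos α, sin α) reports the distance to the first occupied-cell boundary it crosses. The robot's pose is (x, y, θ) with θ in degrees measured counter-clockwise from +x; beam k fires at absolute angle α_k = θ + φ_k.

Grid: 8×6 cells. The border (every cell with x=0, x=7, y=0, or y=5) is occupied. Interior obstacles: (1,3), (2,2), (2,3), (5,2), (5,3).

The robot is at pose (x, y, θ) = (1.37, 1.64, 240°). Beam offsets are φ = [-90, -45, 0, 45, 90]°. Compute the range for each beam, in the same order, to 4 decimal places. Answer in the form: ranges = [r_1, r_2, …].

beam 1: φ=-90°, α=150°
  d=(-0.8660,0.5000)  start (1,1)  tX=0.4272 tY=0.7200  stride 1/|dx|=1.1547 1/|dy|=2.0000
    cross x-line → (0,1), t=0.4272 (wall)
  → r_1 = 0.4272
beam 2: φ=-45°, α=195°
  d=(-0.9659,-0.2588)  start (1,1)  tX=0.3831 tY=2.4728  stride 1/|dx|=1.0353 1/|dy|=3.8637
    cross x-line → (0,1), t=0.3831 (wall)
  → r_2 = 0.3831
beam 3: φ=0°, α=240°
  d=(-0.5000,-0.8660)  start (1,1)  tX=0.7400 tY=0.7390  stride 1/|dx|=2.0000 1/|dy|=1.1547
    cross y-line → (1,0), t=0.7390 (wall)
  → r_3 = 0.7390
beam 4: φ=45°, α=285°
  d=(0.2588,-0.9659)  start (1,1)  tX=2.4341 tY=0.6626  stride 1/|dx|=3.8637 1/|dy|=1.0353
    cross y-line → (1,0), t=0.6626 (wall)
  → r_4 = 0.6626
beam 5: φ=90°, α=330°
  d=(0.8660,-0.5000)  start (1,1)  tX=0.7275 tY=1.2800  stride 1/|dx|=1.1547 1/|dy|=2.0000
    cross x-line → (2,1), t=0.7275
    cross y-line → (2,0), t=1.2800 (wall)
  → r_5 = 1.2800

ranges = [0.4272, 0.3831, 0.7390, 0.6626, 1.2800]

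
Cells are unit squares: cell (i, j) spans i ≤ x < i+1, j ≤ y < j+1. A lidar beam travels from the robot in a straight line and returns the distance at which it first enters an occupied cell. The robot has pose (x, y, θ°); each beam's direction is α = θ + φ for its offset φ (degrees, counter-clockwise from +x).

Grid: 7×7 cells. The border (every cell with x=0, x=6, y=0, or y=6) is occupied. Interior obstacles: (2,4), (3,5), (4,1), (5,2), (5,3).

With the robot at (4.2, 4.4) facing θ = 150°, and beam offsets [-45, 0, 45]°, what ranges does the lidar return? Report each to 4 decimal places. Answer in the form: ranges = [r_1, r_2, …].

ranges = [0.7727, 1.2000, 1.2423]

beam 1: φ=-45°, α=105°
  cosα=-0.2588 sinα=0.9659 | (4,4) | tMaxX 0.7727 tMaxY 0.6212 | tΔX 3.8637 tΔY 1.0353
    t=0.6212 [y] (4,5)
    t=0.7727 [x] (3,5) — stop
  → r_1 = 0.7727
beam 2: φ=0°, α=150°
  cosα=-0.8660 sinα=0.5000 | (4,4) | tMaxX 0.2309 tMaxY 1.2000 | tΔX 1.1547 tΔY 2.0000
    t=0.2309 [x] (3,4)
    t=1.2000 [y] (3,5) — stop
  → r_2 = 1.2000
beam 3: φ=45°, α=195°
  cosα=-0.9659 sinα=-0.2588 | (4,4) | tMaxX 0.2071 tMaxY 1.5455 | tΔX 1.0353 tΔY 3.8637
    t=0.2071 [x] (3,4)
    t=1.2423 [x] (2,4) — stop
  → r_3 = 1.2423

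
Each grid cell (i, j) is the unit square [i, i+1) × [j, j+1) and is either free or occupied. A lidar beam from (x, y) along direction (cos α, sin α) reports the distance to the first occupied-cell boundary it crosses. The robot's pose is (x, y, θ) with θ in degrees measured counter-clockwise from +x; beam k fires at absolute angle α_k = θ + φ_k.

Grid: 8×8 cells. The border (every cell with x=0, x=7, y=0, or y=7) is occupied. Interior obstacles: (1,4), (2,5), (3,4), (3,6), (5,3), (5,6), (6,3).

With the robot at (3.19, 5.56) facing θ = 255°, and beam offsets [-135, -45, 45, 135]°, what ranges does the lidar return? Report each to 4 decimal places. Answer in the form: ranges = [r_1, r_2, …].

ranges = [0.3800, 0.2194, 0.6466, 0.8800]

beam 1: φ=-135°, α=120°
  cosα=-0.5000 sinα=0.8660 | (3,5) | tMaxX 0.3800 tMaxY 0.5081 | tΔX 2.0000 tΔY 1.1547
    t=0.3800 [x] (2,5) — stop
  → r_1 = 0.3800
beam 2: φ=-45°, α=210°
  cosα=-0.8660 sinα=-0.5000 | (3,5) | tMaxX 0.2194 tMaxY 1.1200 | tΔX 1.1547 tΔY 2.0000
    t=0.2194 [x] (2,5) — stop
  → r_2 = 0.2194
beam 3: φ=45°, α=300°
  cosα=0.5000 sinα=-0.8660 | (3,5) | tMaxX 1.6200 tMaxY 0.6466 | tΔX 2.0000 tΔY 1.1547
    t=0.6466 [y] (3,4) — stop
  → r_3 = 0.6466
beam 4: φ=135°, α=30°
  cosα=0.8660 sinα=0.5000 | (3,5) | tMaxX 0.9353 tMaxY 0.8800 | tΔX 1.1547 tΔY 2.0000
    t=0.8800 [y] (3,6) — stop
  → r_4 = 0.8800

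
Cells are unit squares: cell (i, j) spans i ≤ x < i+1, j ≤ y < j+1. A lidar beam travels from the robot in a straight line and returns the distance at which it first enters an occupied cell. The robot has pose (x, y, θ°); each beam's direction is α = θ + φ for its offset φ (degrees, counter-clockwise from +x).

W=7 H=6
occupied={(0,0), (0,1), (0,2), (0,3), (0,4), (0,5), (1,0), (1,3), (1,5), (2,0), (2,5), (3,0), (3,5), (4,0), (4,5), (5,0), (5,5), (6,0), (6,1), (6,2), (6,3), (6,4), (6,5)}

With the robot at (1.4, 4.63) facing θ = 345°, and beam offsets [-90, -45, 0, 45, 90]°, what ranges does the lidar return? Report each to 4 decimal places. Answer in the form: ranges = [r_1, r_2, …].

ranges = [0.6522, 0.7275, 4.7623, 0.7400, 0.3831]

beam 1: φ=-90°, α=255°
  dir = (cos 255°, sin 255°) = (-0.2588, -0.9659); from cell (1,4)
  next x-line at t=1.5455, next y-line at t=0.6522; Δt_x=3.8637, Δt_y=1.0353
    y: enter (1,3) at t=0.6522 ← occupied
  → r_1 = 0.6522
beam 2: φ=-45°, α=300°
  dir = (cos 300°, sin 300°) = (0.5000, -0.8660); from cell (1,4)
  next x-line at t=1.2000, next y-line at t=0.7275; Δt_x=2.0000, Δt_y=1.1547
    y: enter (1,3) at t=0.7275 ← occupied
  → r_2 = 0.7275
beam 3: φ=0°, α=345°
  dir = (cos 345°, sin 345°) = (0.9659, -0.2588); from cell (1,4)
  next x-line at t=0.6212, next y-line at t=2.4341; Δt_x=1.0353, Δt_y=3.8637
    x: enter (2,4) at t=0.6212
    x: enter (3,4) at t=1.6564
    y: enter (3,3) at t=2.4341
    x: enter (4,3) at t=2.6917
    x: enter (5,3) at t=3.7270
    x: enter (6,3) at t=4.7623 ← occupied
  → r_3 = 4.7623
beam 4: φ=45°, α=30°
  dir = (cos 30°, sin 30°) = (0.8660, 0.5000); from cell (1,4)
  next x-line at t=0.6928, next y-line at t=0.7400; Δt_x=1.1547, Δt_y=2.0000
    x: enter (2,4) at t=0.6928
    y: enter (2,5) at t=0.7400 ← occupied
  → r_4 = 0.7400
beam 5: φ=90°, α=75°
  dir = (cos 75°, sin 75°) = (0.2588, 0.9659); from cell (1,4)
  next x-line at t=2.3182, next y-line at t=0.3831; Δt_x=3.8637, Δt_y=1.0353
    y: enter (1,5) at t=0.3831 ← occupied
  → r_5 = 0.3831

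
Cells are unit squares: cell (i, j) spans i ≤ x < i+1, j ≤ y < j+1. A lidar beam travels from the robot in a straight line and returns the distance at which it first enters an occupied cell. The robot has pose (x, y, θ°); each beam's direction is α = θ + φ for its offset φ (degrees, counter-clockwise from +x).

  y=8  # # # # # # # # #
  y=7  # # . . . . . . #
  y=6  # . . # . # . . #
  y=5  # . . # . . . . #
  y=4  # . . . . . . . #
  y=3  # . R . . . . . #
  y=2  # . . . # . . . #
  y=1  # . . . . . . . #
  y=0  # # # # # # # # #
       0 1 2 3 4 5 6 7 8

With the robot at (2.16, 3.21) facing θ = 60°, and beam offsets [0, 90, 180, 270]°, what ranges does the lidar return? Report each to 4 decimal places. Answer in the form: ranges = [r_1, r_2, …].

ranges = [2.0669, 1.3395, 2.3200, 2.1246]

beam 1: φ=0°, α=60°
  direction (0.5000, 0.8660); cell (2,3); t to first gridline: x 1.6800, y 0.9122 (then +2.0000 / +1.1547)
    (2,4) via y @ 0.9122
    (3,4) via x @ 1.6800
    (3,5) via y @ 2.0669  # hit
  → r_1 = 2.0669
beam 2: φ=90°, α=150°
  direction (-0.8660, 0.5000); cell (2,3); t to first gridline: x 0.1848, y 1.5800 (then +1.1547 / +2.0000)
    (1,3) via x @ 0.1848
    (0,3) via x @ 1.3395  # hit
  → r_2 = 1.3395
beam 3: φ=180°, α=240°
  direction (-0.5000, -0.8660); cell (2,3); t to first gridline: x 0.3200, y 0.2425 (then +2.0000 / +1.1547)
    (2,2) via y @ 0.2425
    (1,2) via x @ 0.3200
    (1,1) via y @ 1.3972
    (0,1) via x @ 2.3200  # hit
  → r_3 = 2.3200
beam 4: φ=270°, α=330°
  direction (0.8660, -0.5000); cell (2,3); t to first gridline: x 0.9699, y 0.4200 (then +1.1547 / +2.0000)
    (2,2) via y @ 0.4200
    (3,2) via x @ 0.9699
    (4,2) via x @ 2.1246  # hit
  → r_4 = 2.1246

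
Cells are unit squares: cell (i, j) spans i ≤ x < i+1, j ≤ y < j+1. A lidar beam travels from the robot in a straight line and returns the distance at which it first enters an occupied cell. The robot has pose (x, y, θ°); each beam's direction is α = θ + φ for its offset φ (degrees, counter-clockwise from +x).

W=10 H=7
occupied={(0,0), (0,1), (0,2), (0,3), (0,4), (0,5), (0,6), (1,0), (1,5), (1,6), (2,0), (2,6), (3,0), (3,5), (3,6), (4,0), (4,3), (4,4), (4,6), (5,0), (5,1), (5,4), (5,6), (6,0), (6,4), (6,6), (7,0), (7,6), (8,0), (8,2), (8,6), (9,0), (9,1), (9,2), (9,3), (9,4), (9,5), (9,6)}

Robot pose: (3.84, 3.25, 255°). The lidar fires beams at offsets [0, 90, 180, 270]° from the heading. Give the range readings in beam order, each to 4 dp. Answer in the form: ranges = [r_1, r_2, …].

ranges = [2.3294, 0.1656, 0.6182, 2.9402]

beam 1: φ=0°, α=255°
  d=(-0.2588,-0.9659)  start (3,3)  tX=3.2455 tY=0.2588  stride 1/|dx|=3.8637 1/|dy|=1.0353
    cross y-line → (3,2), t=0.2588
    cross y-line → (3,1), t=1.2941
    cross y-line → (3,0), t=2.3294 (wall)
  → r_1 = 2.3294
beam 2: φ=90°, α=345°
  d=(0.9659,-0.2588)  start (3,3)  tX=0.1656 tY=0.9659  stride 1/|dx|=1.0353 1/|dy|=3.8637
    cross x-line → (4,3), t=0.1656 (wall)
  → r_2 = 0.1656
beam 3: φ=180°, α=75°
  d=(0.2588,0.9659)  start (3,3)  tX=0.6182 tY=0.7765  stride 1/|dx|=3.8637 1/|dy|=1.0353
    cross x-line → (4,3), t=0.6182 (wall)
  → r_3 = 0.6182
beam 4: φ=270°, α=165°
  d=(-0.9659,0.2588)  start (3,3)  tX=0.8696 tY=2.8978  stride 1/|dx|=1.0353 1/|dy|=3.8637
    cross x-line → (2,3), t=0.8696
    cross x-line → (1,3), t=1.9049
    cross y-line → (1,4), t=2.8978
    cross x-line → (0,4), t=2.9402 (wall)
  → r_4 = 2.9402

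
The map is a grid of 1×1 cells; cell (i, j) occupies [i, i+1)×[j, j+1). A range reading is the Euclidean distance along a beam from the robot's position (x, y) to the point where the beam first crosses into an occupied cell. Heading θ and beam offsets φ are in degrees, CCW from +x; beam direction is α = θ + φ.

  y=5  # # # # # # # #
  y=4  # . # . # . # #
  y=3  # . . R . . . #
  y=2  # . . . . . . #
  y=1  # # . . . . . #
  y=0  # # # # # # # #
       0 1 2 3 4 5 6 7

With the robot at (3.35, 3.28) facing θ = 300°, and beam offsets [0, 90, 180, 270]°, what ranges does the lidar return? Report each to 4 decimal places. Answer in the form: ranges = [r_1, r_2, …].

beam 1: φ=0°, α=300°
  direction (0.5000, -0.8660); cell (3,3); t to first gridline: x 1.3000, y 0.3233 (then +2.0000 / +1.1547)
    (3,2) via y @ 0.3233
    (4,2) via x @ 1.3000
    (4,1) via y @ 1.4780
    (4,0) via y @ 2.6327  # hit
  → r_1 = 2.6327
beam 2: φ=90°, α=30°
  direction (0.8660, 0.5000); cell (3,3); t to first gridline: x 0.7506, y 1.4400 (then +1.1547 / +2.0000)
    (4,3) via x @ 0.7506
    (4,4) via y @ 1.4400  # hit
  → r_2 = 1.4400
beam 3: φ=180°, α=120°
  direction (-0.5000, 0.8660); cell (3,3); t to first gridline: x 0.7000, y 0.8314 (then +2.0000 / +1.1547)
    (2,3) via x @ 0.7000
    (2,4) via y @ 0.8314  # hit
  → r_3 = 0.8314
beam 4: φ=270°, α=210°
  direction (-0.8660, -0.5000); cell (3,3); t to first gridline: x 0.4041, y 0.5600 (then +1.1547 / +2.0000)
    (2,3) via x @ 0.4041
    (2,2) via y @ 0.5600
    (1,2) via x @ 1.5588
    (1,1) via y @ 2.5600  # hit
  → r_4 = 2.5600

ranges = [2.6327, 1.4400, 0.8314, 2.5600]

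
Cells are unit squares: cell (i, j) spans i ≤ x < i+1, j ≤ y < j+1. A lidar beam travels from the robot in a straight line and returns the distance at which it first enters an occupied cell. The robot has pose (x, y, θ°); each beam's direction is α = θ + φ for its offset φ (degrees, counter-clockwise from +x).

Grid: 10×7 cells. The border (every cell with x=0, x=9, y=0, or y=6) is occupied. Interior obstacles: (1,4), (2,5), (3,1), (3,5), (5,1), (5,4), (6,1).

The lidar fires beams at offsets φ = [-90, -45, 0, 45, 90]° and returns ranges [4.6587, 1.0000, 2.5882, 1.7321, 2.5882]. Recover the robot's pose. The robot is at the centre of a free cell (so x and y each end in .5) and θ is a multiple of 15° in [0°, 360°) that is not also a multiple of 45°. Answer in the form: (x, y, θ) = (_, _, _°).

The pose lattice has 33·16 = 528 candidates. Test each by forward raycasting.
  (6.5, 5.5, 105°): beam 1 = 1.9319 ≠ 4.6587 ✗
  (2.5, 3.5, 120°): beam 1 = 2.8868 ≠ 4.6587 ✗
  (8.5, 2.5, 60°): beam 1 = 0.5774 ≠ 4.6587 ✗
  (7.5, 1.5, 15°): beam 1 = 0.5176 ≠ 4.6587 ✗
  …
  (4.5, 3.5, 75°): r_1=4.6587, r_2=1.0000, r_3=2.5882, r_4=1.7321, r_5=2.5882 — all match ✓
Only this pose fits every beam.

(x, y, θ) = (4.5, 3.5, 75°)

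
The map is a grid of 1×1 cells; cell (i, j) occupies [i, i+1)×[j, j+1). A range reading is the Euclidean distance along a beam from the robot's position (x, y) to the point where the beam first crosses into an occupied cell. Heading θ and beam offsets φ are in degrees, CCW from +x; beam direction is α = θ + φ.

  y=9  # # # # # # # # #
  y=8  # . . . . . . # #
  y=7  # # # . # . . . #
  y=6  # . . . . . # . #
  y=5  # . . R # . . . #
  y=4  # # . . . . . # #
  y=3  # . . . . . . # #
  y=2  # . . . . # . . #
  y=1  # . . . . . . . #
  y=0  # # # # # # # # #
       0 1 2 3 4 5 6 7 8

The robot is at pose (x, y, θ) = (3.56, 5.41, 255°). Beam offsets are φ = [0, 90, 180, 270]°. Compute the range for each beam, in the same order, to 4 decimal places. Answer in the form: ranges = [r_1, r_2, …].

ranges = [4.5656, 0.4555, 1.7000, 2.6503]

beam 1: φ=0°, α=255°
  direction (-0.2588, -0.9659); cell (3,5); t to first gridline: x 2.1637, y 0.4245 (then +3.8637 / +1.0353)
    (3,4) via y @ 0.4245
    (3,3) via y @ 1.4597
    (2,3) via x @ 2.1637
    (2,2) via y @ 2.4950
    (2,1) via y @ 3.5303
    (2,0) via y @ 4.5656  # hit
  → r_1 = 4.5656
beam 2: φ=90°, α=345°
  direction (0.9659, -0.2588); cell (3,5); t to first gridline: x 0.4555, y 1.5841 (then +1.0353 / +3.8637)
    (4,5) via x @ 0.4555  # hit
  → r_2 = 0.4555
beam 3: φ=180°, α=75°
  direction (0.2588, 0.9659); cell (3,5); t to first gridline: x 1.7000, y 0.6108 (then +3.8637 / +1.0353)
    (3,6) via y @ 0.6108
    (3,7) via y @ 1.6461
    (4,7) via x @ 1.7000  # hit
  → r_3 = 1.7000
beam 4: φ=270°, α=165°
  direction (-0.9659, 0.2588); cell (3,5); t to first gridline: x 0.5798, y 2.2796 (then +1.0353 / +3.8637)
    (2,5) via x @ 0.5798
    (1,5) via x @ 1.6150
    (1,6) via y @ 2.2796
    (0,6) via x @ 2.6503  # hit
  → r_4 = 2.6503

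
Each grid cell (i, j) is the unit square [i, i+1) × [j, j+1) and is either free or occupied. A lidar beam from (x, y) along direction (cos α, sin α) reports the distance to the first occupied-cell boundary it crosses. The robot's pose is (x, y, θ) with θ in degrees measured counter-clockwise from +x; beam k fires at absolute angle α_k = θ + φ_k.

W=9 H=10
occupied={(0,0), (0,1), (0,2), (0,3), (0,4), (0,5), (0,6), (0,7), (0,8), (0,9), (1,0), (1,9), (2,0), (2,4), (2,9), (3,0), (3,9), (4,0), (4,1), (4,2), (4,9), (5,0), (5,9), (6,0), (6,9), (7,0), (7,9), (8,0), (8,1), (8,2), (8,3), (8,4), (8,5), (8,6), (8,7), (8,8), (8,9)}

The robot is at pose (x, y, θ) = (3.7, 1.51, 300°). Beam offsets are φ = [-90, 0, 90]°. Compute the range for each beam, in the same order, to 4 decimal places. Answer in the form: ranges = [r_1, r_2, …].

beam 1: φ=-90°, α=210°
  dir = (cos 210°, sin 210°) = (-0.8660, -0.5000); from cell (3,1)
  next x-line at t=0.8083, next y-line at t=1.0200; Δt_x=1.1547, Δt_y=2.0000
    x: enter (2,1) at t=0.8083
    y: enter (2,0) at t=1.0200 ← occupied
  → r_1 = 1.0200
beam 2: φ=0°, α=300°
  dir = (cos 300°, sin 300°) = (0.5000, -0.8660); from cell (3,1)
  next x-line at t=0.6000, next y-line at t=0.5889; Δt_x=2.0000, Δt_y=1.1547
    y: enter (3,0) at t=0.5889 ← occupied
  → r_2 = 0.5889
beam 3: φ=90°, α=30°
  dir = (cos 30°, sin 30°) = (0.8660, 0.5000); from cell (3,1)
  next x-line at t=0.3464, next y-line at t=0.9800; Δt_x=1.1547, Δt_y=2.0000
    x: enter (4,1) at t=0.3464 ← occupied
  → r_3 = 0.3464

ranges = [1.0200, 0.5889, 0.3464]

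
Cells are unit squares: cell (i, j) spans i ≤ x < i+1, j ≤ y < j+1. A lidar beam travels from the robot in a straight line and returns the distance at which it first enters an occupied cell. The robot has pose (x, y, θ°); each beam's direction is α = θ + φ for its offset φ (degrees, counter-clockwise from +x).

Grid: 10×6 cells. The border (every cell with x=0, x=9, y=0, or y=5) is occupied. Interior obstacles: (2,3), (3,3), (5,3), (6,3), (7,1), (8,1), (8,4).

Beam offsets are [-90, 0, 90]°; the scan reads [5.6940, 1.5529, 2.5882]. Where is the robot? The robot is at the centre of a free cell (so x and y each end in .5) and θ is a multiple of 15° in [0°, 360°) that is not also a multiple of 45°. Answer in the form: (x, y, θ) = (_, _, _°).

Candidates: 25 free-cell centres × 16 headings = 400 poses. Raycast each; keep the one whose scan matches to 4 dp.
  (6.5, 1.5, 210°): beam 1 = 1.7321 ≠ 5.6940 ✗
  (5.5, 1.5, 150°): beam 1 = 1.7321 ≠ 5.6940 ✗
  (7.5, 2.5, 75°): beam 1 = 1.5529 ≠ 5.6940 ✗
  (5.5, 4.5, 150°): beam 1 = 0.5774 ≠ 5.6940 ✗
  …
  (6.5, 2.5, 285°): r_1=5.6940, r_2=1.5529, r_3=2.5882 — all match ✓
Only this pose fits every beam.

(x, y, θ) = (6.5, 2.5, 285°)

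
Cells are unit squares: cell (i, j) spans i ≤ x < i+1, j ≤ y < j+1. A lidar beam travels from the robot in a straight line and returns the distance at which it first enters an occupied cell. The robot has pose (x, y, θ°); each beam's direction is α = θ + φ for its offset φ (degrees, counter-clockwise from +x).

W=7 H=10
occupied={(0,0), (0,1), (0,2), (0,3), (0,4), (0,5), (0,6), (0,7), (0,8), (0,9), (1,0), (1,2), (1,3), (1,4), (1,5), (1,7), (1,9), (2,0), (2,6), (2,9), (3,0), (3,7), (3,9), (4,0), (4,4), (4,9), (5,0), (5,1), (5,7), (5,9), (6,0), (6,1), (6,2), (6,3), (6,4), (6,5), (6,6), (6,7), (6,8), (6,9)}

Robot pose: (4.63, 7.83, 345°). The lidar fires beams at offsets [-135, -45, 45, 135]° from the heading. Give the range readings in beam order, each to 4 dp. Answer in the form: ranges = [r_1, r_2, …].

beam 1: φ=-135°, α=210°
  dir = (cos 210°, sin 210°) = (-0.8660, -0.5000); from cell (4,7)
  next x-line at t=0.7275, next y-line at t=1.6600; Δt_x=1.1547, Δt_y=2.0000
    x: enter (3,7) at t=0.7275 ← occupied
  → r_1 = 0.7275
beam 2: φ=-45°, α=300°
  dir = (cos 300°, sin 300°) = (0.5000, -0.8660); from cell (4,7)
  next x-line at t=0.7400, next y-line at t=0.9584; Δt_x=2.0000, Δt_y=1.1547
    x: enter (5,7) at t=0.7400 ← occupied
  → r_2 = 0.7400
beam 3: φ=45°, α=30°
  dir = (cos 30°, sin 30°) = (0.8660, 0.5000); from cell (4,7)
  next x-line at t=0.4272, next y-line at t=0.3400; Δt_x=1.1547, Δt_y=2.0000
    y: enter (4,8) at t=0.3400
    x: enter (5,8) at t=0.4272
    x: enter (6,8) at t=1.5819 ← occupied
  → r_3 = 1.5819
beam 4: φ=135°, α=120°
  dir = (cos 120°, sin 120°) = (-0.5000, 0.8660); from cell (4,7)
  next x-line at t=1.2600, next y-line at t=0.1963; Δt_x=2.0000, Δt_y=1.1547
    y: enter (4,8) at t=0.1963
    x: enter (3,8) at t=1.2600
    y: enter (3,9) at t=1.3510 ← occupied
  → r_4 = 1.3510

ranges = [0.7275, 0.7400, 1.5819, 1.3510]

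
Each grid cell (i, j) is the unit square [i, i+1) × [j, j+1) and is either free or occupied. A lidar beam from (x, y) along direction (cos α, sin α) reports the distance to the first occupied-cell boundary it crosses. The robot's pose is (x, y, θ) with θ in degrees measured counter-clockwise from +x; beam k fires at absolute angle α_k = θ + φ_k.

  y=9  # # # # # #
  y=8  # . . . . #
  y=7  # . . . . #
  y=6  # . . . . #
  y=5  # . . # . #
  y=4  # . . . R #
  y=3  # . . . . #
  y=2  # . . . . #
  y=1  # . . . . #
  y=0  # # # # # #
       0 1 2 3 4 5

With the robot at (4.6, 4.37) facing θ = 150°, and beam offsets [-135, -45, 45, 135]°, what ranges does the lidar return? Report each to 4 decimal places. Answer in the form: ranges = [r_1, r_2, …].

ranges = [0.4141, 4.7933, 3.7270, 1.5455]

beam 1: φ=-135°, α=15°
  direction (0.9659, 0.2588); cell (4,4); t to first gridline: x 0.4141, y 2.4341 (then +1.0353 / +3.8637)
    (5,4) via x @ 0.4141  # hit
  → r_1 = 0.4141
beam 2: φ=-45°, α=105°
  direction (-0.2588, 0.9659); cell (4,4); t to first gridline: x 2.3182, y 0.6522 (then +3.8637 / +1.0353)
    (4,5) via y @ 0.6522
    (4,6) via y @ 1.6875
    (3,6) via x @ 2.3182
    (3,7) via y @ 2.7228
    (3,8) via y @ 3.7581
    (3,9) via y @ 4.7933  # hit
  → r_2 = 4.7933
beam 3: φ=45°, α=195°
  direction (-0.9659, -0.2588); cell (4,4); t to first gridline: x 0.6212, y 1.4296 (then +1.0353 / +3.8637)
    (3,4) via x @ 0.6212
    (3,3) via y @ 1.4296
    (2,3) via x @ 1.6564
    (1,3) via x @ 2.6917
    (0,3) via x @ 3.7270  # hit
  → r_3 = 3.7270
beam 4: φ=135°, α=285°
  direction (0.2588, -0.9659); cell (4,4); t to first gridline: x 1.5455, y 0.3831 (then +3.8637 / +1.0353)
    (4,3) via y @ 0.3831
    (4,2) via y @ 1.4183
    (5,2) via x @ 1.5455  # hit
  → r_4 = 1.5455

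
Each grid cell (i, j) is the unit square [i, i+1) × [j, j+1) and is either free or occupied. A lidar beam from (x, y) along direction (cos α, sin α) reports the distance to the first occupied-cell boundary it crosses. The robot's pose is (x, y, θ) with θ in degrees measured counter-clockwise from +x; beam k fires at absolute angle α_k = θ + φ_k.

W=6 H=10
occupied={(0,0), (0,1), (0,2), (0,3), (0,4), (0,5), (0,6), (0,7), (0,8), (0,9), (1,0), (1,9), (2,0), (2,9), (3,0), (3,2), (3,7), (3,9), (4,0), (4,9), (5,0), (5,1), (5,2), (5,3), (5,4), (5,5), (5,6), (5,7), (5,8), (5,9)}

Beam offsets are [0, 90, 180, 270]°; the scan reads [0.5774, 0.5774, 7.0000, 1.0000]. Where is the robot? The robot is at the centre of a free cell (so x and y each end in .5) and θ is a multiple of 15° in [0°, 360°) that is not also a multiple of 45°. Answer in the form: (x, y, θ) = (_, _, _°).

Enumerate (i+0.5, j+0.5, θ) over the 30 free cells and 16 admissible headings. For each, cast all 4 beams and compare to the given ranges.
  (2.5, 1.5, 150°): beam 1 = 1.7321 ≠ 0.5774 ✗
  (4.5, 2.5, 120°): beam 1 = 7.0000 ≠ 0.5774 ✗
  (2.5, 3.5, 105°): beam 1 = 5.6940 ≠ 0.5774 ✗
  (4.5, 6.5, 300°): beam 1 = 1.0000 ≠ 0.5774 ✗
  …
  (1.5, 8.5, 120°): r_1=0.5774, r_2=0.5774, r_3=7.0000, r_4=1.0000 — all match ✓
Only this pose fits every beam.

(x, y, θ) = (1.5, 8.5, 120°)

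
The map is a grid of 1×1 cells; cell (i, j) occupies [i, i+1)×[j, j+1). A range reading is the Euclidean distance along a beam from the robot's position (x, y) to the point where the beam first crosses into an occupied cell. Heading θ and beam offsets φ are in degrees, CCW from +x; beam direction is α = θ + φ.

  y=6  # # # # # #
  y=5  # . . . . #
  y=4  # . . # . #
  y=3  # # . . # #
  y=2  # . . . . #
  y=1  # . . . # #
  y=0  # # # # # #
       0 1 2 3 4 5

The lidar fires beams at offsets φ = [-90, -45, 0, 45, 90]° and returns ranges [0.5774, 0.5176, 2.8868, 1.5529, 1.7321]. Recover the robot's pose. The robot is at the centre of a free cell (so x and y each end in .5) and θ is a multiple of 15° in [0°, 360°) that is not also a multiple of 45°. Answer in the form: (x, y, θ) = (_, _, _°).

(x, y, θ) = (1.5, 4.5, 330°)

Enumerate (i+0.5, j+0.5, θ) over the 16 free cells and 16 admissible headings. For each, cast all 5 beams and compare to the given ranges.
  (1.5, 1.5, 60°): beam 1 = 1.0000 ≠ 0.5774 ✗
  (1.5, 2.5, 195°): beam 1 = 0.5176 ≠ 0.5774 ✗
  (2.5, 5.5, 75°): beam 1 = 2.5882 ≠ 0.5774 ✗
  …
  (1.5, 4.5, 330°): r_1=0.5774, r_2=0.5176, r_3=2.8868, r_4=1.5529, r_5=1.7321 — all match ✓
Only this pose fits every beam.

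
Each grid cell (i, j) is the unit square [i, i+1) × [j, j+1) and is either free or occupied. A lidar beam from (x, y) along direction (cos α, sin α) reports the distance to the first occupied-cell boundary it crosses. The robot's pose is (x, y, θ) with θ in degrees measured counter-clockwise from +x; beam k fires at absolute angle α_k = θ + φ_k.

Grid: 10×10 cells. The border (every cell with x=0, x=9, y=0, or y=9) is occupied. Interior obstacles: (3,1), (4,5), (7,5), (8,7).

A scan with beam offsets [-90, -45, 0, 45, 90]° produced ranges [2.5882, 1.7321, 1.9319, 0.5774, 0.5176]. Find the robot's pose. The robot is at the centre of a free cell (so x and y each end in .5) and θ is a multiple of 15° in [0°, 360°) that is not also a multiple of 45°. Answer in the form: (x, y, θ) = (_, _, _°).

(x, y, θ) = (6.5, 8.5, 15°)

The pose lattice has 60·16 = 960 candidates. Test each by forward raycasting.
  (5.5, 3.5, 330°): beam 1 = 2.8868 ≠ 2.5882 ✗
  (5.5, 8.5, 150°): beam 1 = 0.5774 ≠ 2.5882 ✗
  (6.5, 4.5, 150°): beam 1 = 1.0000 ≠ 2.5882 ✗
  (5.5, 1.5, 255°): beam 1 = 1.5529 ≠ 2.5882 ✗
  …
  (6.5, 8.5, 15°): r_1=2.5882, r_2=1.7321, r_3=1.9319, r_4=0.5774, r_5=0.5176 — all match ✓
Unique over the lattice → pose = (6.5, 8.5, 15°).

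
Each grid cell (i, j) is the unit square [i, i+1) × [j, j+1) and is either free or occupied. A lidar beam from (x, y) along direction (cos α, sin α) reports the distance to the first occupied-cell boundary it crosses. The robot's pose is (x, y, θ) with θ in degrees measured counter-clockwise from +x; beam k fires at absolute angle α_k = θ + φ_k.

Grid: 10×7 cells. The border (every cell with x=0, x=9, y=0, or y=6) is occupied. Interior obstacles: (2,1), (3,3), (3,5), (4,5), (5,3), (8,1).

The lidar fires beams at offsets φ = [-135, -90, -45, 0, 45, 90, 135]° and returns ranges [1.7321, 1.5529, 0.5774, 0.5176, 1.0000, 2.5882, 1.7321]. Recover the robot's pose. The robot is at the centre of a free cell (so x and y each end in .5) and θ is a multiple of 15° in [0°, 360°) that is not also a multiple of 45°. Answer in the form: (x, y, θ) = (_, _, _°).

Candidates: 34 free-cell centres × 16 headings = 544 poses. Raycast each; keep the one whose scan matches to 4 dp.
  (7.5, 2.5, 15°): beam 3 = 1.0000 ≠ 0.5774 ✗
  (8.5, 5.5, 30°): beam 1 = 4.6587 ≠ 1.7321 ✗
  (5.5, 5.5, 60°): beam 1 = 1.5529 ≠ 1.7321 ✗
  (4.5, 2.5, 15°): beam 3 = 3.0000 ≠ 0.5774 ✗
  (5.5, 5.5, 150°): beam 1 = 1.9319 ≠ 1.7321 ✗
  …
  (1.5, 4.5, 195°): r_1=1.7321, r_2=1.5529, r_3=0.5774, r_4=0.5176, r_5=1.0000, r_6=2.5882, r_7=1.7321 — all match ✓
Only this pose fits every beam.

(x, y, θ) = (1.5, 4.5, 195°)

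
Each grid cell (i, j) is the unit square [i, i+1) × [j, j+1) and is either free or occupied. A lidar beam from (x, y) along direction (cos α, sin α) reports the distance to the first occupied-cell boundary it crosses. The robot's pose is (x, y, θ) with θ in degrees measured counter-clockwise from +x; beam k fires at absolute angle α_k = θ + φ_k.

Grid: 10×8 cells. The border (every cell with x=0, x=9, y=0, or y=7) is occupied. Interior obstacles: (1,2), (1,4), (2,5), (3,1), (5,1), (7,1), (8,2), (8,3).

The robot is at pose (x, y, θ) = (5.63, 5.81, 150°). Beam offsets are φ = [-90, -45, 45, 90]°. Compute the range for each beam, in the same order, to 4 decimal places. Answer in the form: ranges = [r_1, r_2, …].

beam 1: φ=-90°, α=60°
  direction (0.5000, 0.8660); cell (5,5); t to first gridline: x 0.7400, y 0.2194 (then +2.0000 / +1.1547)
    (5,6) via y @ 0.2194
    (6,6) via x @ 0.7400
    (6,7) via y @ 1.3741  # hit
  → r_1 = 1.3741
beam 2: φ=-45°, α=105°
  direction (-0.2588, 0.9659); cell (5,5); t to first gridline: x 2.4341, y 0.1967 (then +3.8637 / +1.0353)
    (5,6) via y @ 0.1967
    (5,7) via y @ 1.2320  # hit
  → r_2 = 1.2320
beam 3: φ=45°, α=195°
  direction (-0.9659, -0.2588); cell (5,5); t to first gridline: x 0.6522, y 3.1296 (then +1.0353 / +3.8637)
    (4,5) via x @ 0.6522
    (3,5) via x @ 1.6875
    (2,5) via x @ 2.7228  # hit
  → r_3 = 2.7228
beam 4: φ=90°, α=240°
  direction (-0.5000, -0.8660); cell (5,5); t to first gridline: x 1.2600, y 0.9353 (then +2.0000 / +1.1547)
    (5,4) via y @ 0.9353
    (4,4) via x @ 1.2600
    (4,3) via y @ 2.0900
    (4,2) via y @ 3.2447
    (3,2) via x @ 3.2600
    (3,1) via y @ 4.3994  # hit
  → r_4 = 4.3994

ranges = [1.3741, 1.2320, 2.7228, 4.3994]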